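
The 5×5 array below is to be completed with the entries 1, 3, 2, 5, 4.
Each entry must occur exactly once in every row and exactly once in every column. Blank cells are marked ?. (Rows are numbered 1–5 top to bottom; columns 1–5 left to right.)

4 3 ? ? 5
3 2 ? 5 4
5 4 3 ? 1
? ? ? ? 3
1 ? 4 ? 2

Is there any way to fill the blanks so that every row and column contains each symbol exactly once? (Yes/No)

Yes

No row or column among the givens repeats a symbol, and propagating forced cells runs into no contradiction.
One valid completion exists (for instance, 4 3 2 1 5 / 3 2 1 5 4 / 5 4 3 2 1 / 2 1 5 4 3 / 1 5 4 3 2).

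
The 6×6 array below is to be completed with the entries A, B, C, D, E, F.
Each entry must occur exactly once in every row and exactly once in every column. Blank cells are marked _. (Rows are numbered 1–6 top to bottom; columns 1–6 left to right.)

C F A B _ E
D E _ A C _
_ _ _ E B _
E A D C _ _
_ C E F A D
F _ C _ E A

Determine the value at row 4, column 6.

Row 1, column 5: row 1 has {A, B, C, E, F} and column 5 has {A, B, C, E}, leaving only D.
Row 3, column 1: row 3 has {B, E} and column 1 has {C, D, E, F}, leaving only A.
Row 3, column 2: row 3 has {A, B, E} and column 2 has {A, C, E, F}, leaving only D.
Row 3, column 3: row 3 has {A, B, D, E} and column 3 has {A, C, D, E}, leaving only F.
Row 2, column 3: row 2 has {A, C, D, E} and column 3 has {A, C, D, E, F}, leaving only B.
Row 2, column 6: row 2 has {A, B, C, D, E} and column 6 has {A, D, E}, leaving only F.
Row 4 already has {A, C, D, E} and column 6 already has {A, D, E, F}, so row 4, column 6 must be B.

B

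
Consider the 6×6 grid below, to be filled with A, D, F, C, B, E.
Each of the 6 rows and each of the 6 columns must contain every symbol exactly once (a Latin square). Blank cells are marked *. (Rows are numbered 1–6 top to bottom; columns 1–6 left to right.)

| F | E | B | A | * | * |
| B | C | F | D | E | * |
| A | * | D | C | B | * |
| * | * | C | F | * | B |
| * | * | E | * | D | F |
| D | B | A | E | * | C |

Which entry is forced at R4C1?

E

Row 4 already has {F, C, B} and column 1 already has {A, D, F, B}, so row 4, column 1 must be E.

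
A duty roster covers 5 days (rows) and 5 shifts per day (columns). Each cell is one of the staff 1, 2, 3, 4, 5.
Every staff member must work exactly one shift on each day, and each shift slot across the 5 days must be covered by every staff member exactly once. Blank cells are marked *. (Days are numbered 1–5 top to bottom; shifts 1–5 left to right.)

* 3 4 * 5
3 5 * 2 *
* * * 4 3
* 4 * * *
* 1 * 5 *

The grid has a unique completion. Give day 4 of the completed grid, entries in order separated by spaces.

5 4 2 3 1

Day 1, shift 4: day 1 has {3, 4, 5} and shift 4 has {2, 4, 5}, leaving only 1.
Day 4, shift 4: day 4 has {4} and shift 4 has {1, 2, 4, 5}, leaving only 3.
Day 1, shift 1: day 1 has {1, 3, 4, 5} and shift 1 has {3}, leaving only 2.
Day 2, shift 3: day 2 has {2, 3, 5} and shift 3 has {4}, leaving only 1.
Day 2, shift 5: day 2 has {1, 2, 3, 5} and shift 5 has {3, 5}, leaving only 4.
Day 3, shift 2: day 3 has {3, 4} and shift 2 has {1, 3, 4, 5}, leaving only 2.
Day 3, shift 3: day 3 has {2, 3, 4} and shift 3 has {1, 4}, leaving only 5.
Day 4, shift 3: day 4 has {3, 4} and shift 3 has {1, 4, 5}, leaving only 2.
Day 4, shift 5: day 4 has {2, 3, 4} and shift 5 has {3, 4, 5}, leaving only 1.
Day 4, shift 1: day 4 has {1, 2, 3, 4} and shift 1 has {2, 3}, leaving only 5.
So day 4 reads: 5 4 2 3 1.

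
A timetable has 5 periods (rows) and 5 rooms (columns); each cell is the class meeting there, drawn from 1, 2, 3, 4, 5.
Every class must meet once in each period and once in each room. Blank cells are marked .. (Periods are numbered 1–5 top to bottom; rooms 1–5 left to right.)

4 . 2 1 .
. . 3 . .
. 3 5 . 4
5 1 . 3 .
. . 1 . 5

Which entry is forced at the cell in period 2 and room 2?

4

Period 1, room 2: period 1 has {1, 2, 4} and room 2 has {1, 3}, leaving only 5.
Period 1, room 5: period 1 has {1, 2, 4, 5} and room 5 has {4, 5}, leaving only 3.
Period 3, room 4: period 3 has {3, 4, 5} and room 4 has {1, 3}, leaving only 2.
Period 3, room 1: period 3 has {2, 3, 4, 5} and room 1 has {4, 5}, leaving only 1.
Period 2, room 1: period 2 has {3} and room 1 has {1, 4, 5}, leaving only 2.
Period 2 already has {2, 3} and room 2 already has {1, 3, 5}, so period 2, room 2 must be 4.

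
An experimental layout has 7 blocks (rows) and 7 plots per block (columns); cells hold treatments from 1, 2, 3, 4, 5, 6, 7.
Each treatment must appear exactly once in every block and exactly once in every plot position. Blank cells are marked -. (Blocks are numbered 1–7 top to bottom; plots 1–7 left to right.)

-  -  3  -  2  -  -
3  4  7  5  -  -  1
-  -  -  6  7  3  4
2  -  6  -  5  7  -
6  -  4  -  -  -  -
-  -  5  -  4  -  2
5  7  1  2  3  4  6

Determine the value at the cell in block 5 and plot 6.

Block 2, plot 5: block 2 has {1, 3, 4, 5, 7} and plot 5 has {2, 3, 4, 5, 7}, leaving only 6.
Block 2, plot 6: block 2 has {1, 3, 4, 5, 6, 7} and plot 6 has {3, 4, 7}, leaving only 2.
Block 3, plot 1: block 3 has {3, 4, 6, 7} and plot 1 has {2, 3, 5, 6}, leaving only 1.
Block 3, plot 3: block 3 has {1, 3, 4, 6, 7} and plot 3 has {1, 3, 4, 5, 6, 7}, leaving only 2.
Block 3, plot 2: block 3 has {1, 2, 3, 4, 6, 7} and plot 2 has {4, 7}, leaving only 5.
Block 4, plot 7: block 4 has {2, 5, 6, 7} and plot 7 has {1, 2, 4, 6}, leaving only 3.
Block 4, plot 2: block 4 has {2, 3, 5, 6, 7} and plot 2 has {4, 5, 7}, leaving only 1.
Block 1, plot 2: block 1 has {2, 3} and plot 2 has {1, 4, 5, 7}, leaving only 6.
Block 4, plot 4: block 4 has {1, 2, 3, 5, 6, 7} and plot 4 has {2, 5, 6}, leaving only 4.
Block 5, plot 5: block 5 has {4, 6} and plot 5 has {2, 3, 4, 5, 6, 7}, leaving only 1.
Block 5 already has {1, 4, 6} and plot 6 already has {2, 3, 4, 7}, so block 5, plot 6 must be 5.

5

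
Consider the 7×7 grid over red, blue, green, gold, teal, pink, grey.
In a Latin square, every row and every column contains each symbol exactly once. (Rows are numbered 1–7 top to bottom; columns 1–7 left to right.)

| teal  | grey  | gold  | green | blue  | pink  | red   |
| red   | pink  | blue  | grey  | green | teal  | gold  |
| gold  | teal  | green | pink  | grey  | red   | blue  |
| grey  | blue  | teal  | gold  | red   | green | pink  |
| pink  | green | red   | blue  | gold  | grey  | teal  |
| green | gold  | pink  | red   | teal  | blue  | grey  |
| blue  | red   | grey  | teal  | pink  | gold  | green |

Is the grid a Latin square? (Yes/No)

Each row is a permutation of the 7 symbols, and so is each column.

Yes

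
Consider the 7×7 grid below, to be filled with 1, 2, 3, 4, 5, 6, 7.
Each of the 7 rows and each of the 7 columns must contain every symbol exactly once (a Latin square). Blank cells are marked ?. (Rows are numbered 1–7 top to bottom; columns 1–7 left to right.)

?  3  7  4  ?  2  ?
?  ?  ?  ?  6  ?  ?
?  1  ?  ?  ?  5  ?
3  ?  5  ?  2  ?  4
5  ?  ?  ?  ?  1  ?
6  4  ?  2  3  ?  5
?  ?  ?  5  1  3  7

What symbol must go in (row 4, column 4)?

1

Row 1, column 1: row 1 has {2, 3, 4, 7} and column 1 has {3, 5, 6}, leaving only 1.
Row 1, column 5: row 1 has {1, 2, 3, 4, 7} and column 5 has {1, 2, 3, 6}, leaving only 5.
Row 1, column 7: row 1 has {1, 2, 3, 4, 5, 7} and column 7 has {4, 5, 7}, leaving only 6.
Row 6, column 3: row 6 has {2, 3, 4, 5, 6} and column 3 has {5, 7}, leaving only 1.
Row 6, column 6: row 6 has {1, 2, 3, 4, 5, 6} and column 6 has {1, 2, 3, 5}, leaving only 7.
Row 2, column 6: row 2 has {6} and column 6 has {1, 2, 3, 5, 7}, leaving only 4.
Row 4, column 6: row 4 has {2, 3, 4, 5} and column 6 has {1, 2, 3, 4, 5, 7}, leaving only 6.
Row 4, column 2: row 4 has {2, 3, 4, 5, 6} and column 2 has {1, 3, 4}, leaving only 7.
Row 4 already has {2, 3, 4, 5, 6, 7} and column 4 already has {2, 4, 5}, so row 4, column 4 must be 1.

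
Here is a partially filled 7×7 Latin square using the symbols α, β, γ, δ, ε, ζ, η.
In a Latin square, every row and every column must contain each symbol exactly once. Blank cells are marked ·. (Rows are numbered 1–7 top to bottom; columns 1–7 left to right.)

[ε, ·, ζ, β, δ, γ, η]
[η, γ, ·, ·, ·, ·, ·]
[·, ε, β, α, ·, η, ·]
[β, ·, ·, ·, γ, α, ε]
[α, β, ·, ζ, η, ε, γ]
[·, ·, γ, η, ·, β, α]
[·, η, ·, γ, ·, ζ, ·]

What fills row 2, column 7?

ζ

Row 1, column 2: row 1 has {β, γ, δ, ε, ζ, η} and column 2 has {β, γ, ε, η}, leaving only α.
Row 2, column 6: row 2 has {γ, η} and column 6 has {α, β, γ, ε, ζ, η}, leaving only δ.
Row 2, column 4: row 2 has {γ, δ, η} and column 4 has {α, β, γ, ζ, η}, leaving only ε.
Row 2, column 3: row 2 has {γ, δ, ε, η} and column 3 has {β, γ, ζ}, leaving only α.
Row 3, column 5: row 3 has {α, β, ε, η} and column 5 has {γ, δ, η}, leaving only ζ.
Row 2, column 5: row 2 has {α, γ, δ, ε, η} and column 5 has {γ, δ, ζ, η}, leaving only β.
Row 2 already has {α, β, γ, δ, ε, η} and column 7 already has {α, γ, ε, η}, so row 2, column 7 must be ζ.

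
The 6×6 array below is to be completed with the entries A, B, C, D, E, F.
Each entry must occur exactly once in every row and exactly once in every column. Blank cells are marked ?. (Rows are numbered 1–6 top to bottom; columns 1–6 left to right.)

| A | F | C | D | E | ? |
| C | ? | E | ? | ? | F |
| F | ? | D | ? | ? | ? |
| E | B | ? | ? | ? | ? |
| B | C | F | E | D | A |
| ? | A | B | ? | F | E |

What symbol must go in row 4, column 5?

C

Row 1, column 6: row 1 has {A, C, D, E, F} and column 6 has {A, E, F}, leaving only B.
Row 2, column 2: row 2 has {C, E, F} and column 2 has {A, B, C, F}, leaving only D.
Row 3, column 2: row 3 has {D, F} and column 2 has {A, B, C, D, F}, leaving only E.
Row 3, column 6: row 3 has {D, E, F} and column 6 has {A, B, E, F}, leaving only C.
Row 4, column 3: row 4 has {B, E} and column 3 has {B, C, D, E, F}, leaving only A.
Row 4 already has {A, B, E} and column 5 already has {D, E, F}, so row 4, column 5 must be C.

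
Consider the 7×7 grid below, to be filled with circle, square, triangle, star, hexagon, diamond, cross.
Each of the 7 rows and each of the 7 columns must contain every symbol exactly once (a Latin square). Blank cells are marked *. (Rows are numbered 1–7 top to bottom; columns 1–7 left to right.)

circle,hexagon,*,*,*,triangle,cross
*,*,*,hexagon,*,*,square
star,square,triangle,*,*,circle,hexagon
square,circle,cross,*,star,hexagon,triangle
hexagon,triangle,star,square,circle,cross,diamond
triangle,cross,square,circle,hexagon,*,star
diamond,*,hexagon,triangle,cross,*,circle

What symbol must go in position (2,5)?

triangle

Row 1, column 3: row 1 has {circle, triangle, hexagon, cross} and column 3 has {square, triangle, star, hexagon, cross}, leaving only diamond.
Row 1, column 4: row 1 has {circle, triangle, hexagon, diamond, cross} and column 4 has {circle, square, triangle, hexagon}, leaving only star.
Row 1, column 5: row 1 has {circle, triangle, star, hexagon, diamond, cross} and column 5 has {circle, star, hexagon, cross}, leaving only square.
Row 2, column 1: row 2 has {square, hexagon} and column 1 has {circle, square, triangle, star, hexagon, diamond}, leaving only cross.
Row 2, column 3: row 2 has {square, hexagon, cross} and column 3 has {square, triangle, star, hexagon, diamond, cross}, leaving only circle.
Row 3, column 5: row 3 has {circle, square, triangle, star, hexagon} and column 5 has {circle, square, star, hexagon, cross}, leaving only diamond.
Row 2 already has {circle, square, hexagon, cross} and column 5 already has {circle, square, star, hexagon, diamond, cross}, so row 2, column 5 must be triangle.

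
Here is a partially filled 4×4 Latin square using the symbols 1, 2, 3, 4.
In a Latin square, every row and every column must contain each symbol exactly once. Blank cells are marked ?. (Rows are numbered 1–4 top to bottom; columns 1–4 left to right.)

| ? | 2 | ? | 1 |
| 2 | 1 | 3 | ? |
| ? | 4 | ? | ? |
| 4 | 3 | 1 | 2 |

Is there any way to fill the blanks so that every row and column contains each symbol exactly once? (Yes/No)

No row or column among the givens repeats a symbol, and propagating forced cells runs into no contradiction.
One valid completion exists (for instance, 3 2 4 1 / 2 1 3 4 / 1 4 2 3 / 4 3 1 2).

Yes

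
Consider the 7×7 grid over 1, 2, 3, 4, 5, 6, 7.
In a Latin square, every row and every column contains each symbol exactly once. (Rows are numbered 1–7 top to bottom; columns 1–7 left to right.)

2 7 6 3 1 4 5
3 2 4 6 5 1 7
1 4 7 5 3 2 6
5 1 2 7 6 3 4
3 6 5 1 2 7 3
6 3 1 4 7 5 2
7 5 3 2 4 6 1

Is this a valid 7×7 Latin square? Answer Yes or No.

Row 5 contains 3 twice (at columns 1 and 7), so it is not a permutation.

No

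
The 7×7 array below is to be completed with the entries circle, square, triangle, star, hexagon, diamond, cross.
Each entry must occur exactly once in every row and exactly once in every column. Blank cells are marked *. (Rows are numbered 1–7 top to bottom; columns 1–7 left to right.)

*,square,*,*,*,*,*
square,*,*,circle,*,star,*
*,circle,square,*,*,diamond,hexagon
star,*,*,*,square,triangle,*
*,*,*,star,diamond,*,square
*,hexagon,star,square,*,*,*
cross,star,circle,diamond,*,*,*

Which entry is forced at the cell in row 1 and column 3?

Row 3, column 1: row 3 has {circle, square, hexagon, diamond} and column 1 has {square, star, cross}, leaving only triangle.
Row 3, column 4: row 3 has {circle, square, triangle, hexagon, diamond} and column 4 has {circle, square, star, diamond}, leaving only cross.
Row 3, column 5: row 3 has {circle, square, triangle, hexagon, diamond, cross} and column 5 has {square, diamond}, leaving only star.
Row 4, column 4: row 4 has {square, triangle, star} and column 4 has {circle, square, star, diamond, cross}, leaving only hexagon.
Row 1, column 4: row 1 has {square} and column 4 has {circle, square, star, hexagon, diamond, cross}, leaving only triangle.
Row 7, column 7: row 7 has {circle, star, diamond, cross} and column 7 has {square, hexagon}, leaving only triangle.
Row 7, column 5: row 7 has {circle, triangle, star, diamond, cross} and column 5 has {square, star, diamond}, leaving only hexagon.
Row 7, column 6: row 7 has {circle, triangle, star, hexagon, diamond, cross} and column 6 has {triangle, star, diamond}, leaving only square.
Row 1, column 3 is narrowed to {hexagon, diamond, cross}.
If it were hexagon, propagating the remaining blanks reaches a contradiction.
If it were cross, then row 5, column 3 would be left with no valid symbol.
So row 1, column 3 must be diamond.

diamond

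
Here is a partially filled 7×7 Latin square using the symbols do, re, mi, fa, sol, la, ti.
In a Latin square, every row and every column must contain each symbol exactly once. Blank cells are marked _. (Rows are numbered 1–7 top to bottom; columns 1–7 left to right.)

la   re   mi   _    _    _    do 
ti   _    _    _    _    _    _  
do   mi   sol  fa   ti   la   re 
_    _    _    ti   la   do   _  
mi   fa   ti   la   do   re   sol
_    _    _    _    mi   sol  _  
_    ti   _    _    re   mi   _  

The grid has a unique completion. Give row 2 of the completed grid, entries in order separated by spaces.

ti do re mi sol fa la

Row 2, column 6: row 2 has {ti} and column 6 has {do, re, mi, sol, la}, leaving only fa.
Row 2, column 5: row 2 has {fa, ti} and column 5 has {do, re, mi, la, ti}, leaving only sol.
Row 1, column 4: row 1 has {do, re, mi, la} and column 4 has {fa, la, ti}, leaving only sol.
Row 1, column 5: row 1 has {do, re, mi, sol, la} and column 5 has {do, re, mi, sol, la, ti}, leaving only fa.
Row 1, column 6: row 1 has {do, re, mi, fa, sol, la} and column 6 has {do, re, mi, fa, sol, la}, leaving only ti.
Row 4, column 2: row 4 has {do, la, ti} and column 2 has {re, mi, fa, ti}, leaving only sol.
Row 7, column 4: row 7 has {re, mi, ti} and column 4 has {fa, sol, la, ti}, leaving only do.
Row 6, column 4: row 6 has {mi, sol} and column 4 has {do, fa, sol, la, ti}, leaving only re.
Row 2, column 4: row 2 has {fa, sol, ti} and column 4 has {do, re, fa, sol, la, ti}, leaving only mi.
Row 2, column 7: row 2 has {mi, fa, sol, ti} and column 7 has {do, re, sol}, leaving only la.
Row 2, column 2: row 2 has {mi, fa, sol, la, ti} and column 2 has {re, mi, fa, sol, ti}, leaving only do.
Row 2, column 3: row 2 has {do, mi, fa, sol, la, ti} and column 3 has {mi, sol, ti}, leaving only re.
So row 2 reads: ti do re mi sol fa la.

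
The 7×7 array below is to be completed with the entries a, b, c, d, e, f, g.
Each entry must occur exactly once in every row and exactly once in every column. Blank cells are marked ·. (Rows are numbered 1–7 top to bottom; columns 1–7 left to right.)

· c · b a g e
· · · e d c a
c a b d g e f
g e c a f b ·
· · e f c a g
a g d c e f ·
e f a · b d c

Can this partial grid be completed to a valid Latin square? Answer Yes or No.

Yes

No row or column among the givens repeats a symbol, and propagating forced cells runs into no contradiction.
One valid completion exists (for instance, d c f b a g e / f b g e d c a / c a b d g e f / g e c a f b d / b d e f c a g / a g d c e f b / e f a g b d c).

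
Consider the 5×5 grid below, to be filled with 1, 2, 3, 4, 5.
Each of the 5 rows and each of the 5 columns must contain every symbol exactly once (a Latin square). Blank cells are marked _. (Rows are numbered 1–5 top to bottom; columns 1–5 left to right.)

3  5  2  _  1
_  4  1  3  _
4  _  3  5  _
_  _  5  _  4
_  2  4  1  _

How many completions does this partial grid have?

1

Row 1, column 4: eliminating its row and column leaves {4}.
Row 2, column 1: eliminating its row and column leaves {2, 5}.
Row 2, column 5: eliminating its row and column leaves {2, 5}.
Row 3, column 2: eliminating its row and column leaves {1}.
Row 3, column 5: eliminating its row and column leaves {2}.
Row 4, column 1: eliminating its row and column leaves {1, 2}.
Row 4, column 2: eliminating its row and column leaves {1, 3}.
Row 4, column 4: eliminating its row and column leaves {2}.
Row 5, column 1: eliminating its row and column leaves {5}.
Row 5, column 5: eliminating its row and column leaves {3, 5}.
Only one assignment across all blanks avoids any row or column repeat, giving 1 completion.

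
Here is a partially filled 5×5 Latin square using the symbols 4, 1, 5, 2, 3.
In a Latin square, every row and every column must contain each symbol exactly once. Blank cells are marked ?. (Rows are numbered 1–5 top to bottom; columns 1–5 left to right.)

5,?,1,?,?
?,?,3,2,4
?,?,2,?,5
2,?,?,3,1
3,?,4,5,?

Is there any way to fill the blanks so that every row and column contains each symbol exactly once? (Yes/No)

No row or column among the givens repeats a symbol, and propagating forced cells runs into no contradiction.
One valid completion exists (for instance, 5 2 1 4 3 / 1 5 3 2 4 / 4 3 2 1 5 / 2 4 5 3 1 / 3 1 4 5 2).

Yes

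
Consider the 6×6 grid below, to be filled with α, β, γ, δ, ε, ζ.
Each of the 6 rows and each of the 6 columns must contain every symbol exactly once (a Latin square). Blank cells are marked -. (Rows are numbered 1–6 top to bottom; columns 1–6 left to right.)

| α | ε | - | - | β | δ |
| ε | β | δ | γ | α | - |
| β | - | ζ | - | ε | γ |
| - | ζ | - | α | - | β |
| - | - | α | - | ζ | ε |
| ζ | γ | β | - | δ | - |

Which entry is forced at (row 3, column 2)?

Row 1, column 3: row 1 has {α, β, δ, ε} and column 3 has {α, β, δ, ζ}, leaving only γ.
Row 1, column 4: row 1 has {α, β, γ, δ, ε} and column 4 has {α, γ}, leaving only ζ.
Row 2, column 6: row 2 has {α, β, γ, δ, ε} and column 6 has {β, γ, δ, ε}, leaving only ζ.
Row 3, column 4: row 3 has {β, γ, ε, ζ} and column 4 has {α, γ, ζ}, leaving only δ.
Row 3 already has {β, γ, δ, ε, ζ} and column 2 already has {β, γ, ε, ζ}, so row 3, column 2 must be α.

α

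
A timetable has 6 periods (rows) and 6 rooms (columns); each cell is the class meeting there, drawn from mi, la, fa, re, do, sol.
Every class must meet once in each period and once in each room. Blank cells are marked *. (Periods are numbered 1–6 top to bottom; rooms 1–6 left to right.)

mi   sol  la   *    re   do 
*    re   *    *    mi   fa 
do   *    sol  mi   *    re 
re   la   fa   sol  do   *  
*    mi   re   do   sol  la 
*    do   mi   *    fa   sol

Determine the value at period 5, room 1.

fa

Period 5 already has {mi, la, re, do, sol} and room 1 already has {mi, re, do}, so period 5, room 1 must be fa.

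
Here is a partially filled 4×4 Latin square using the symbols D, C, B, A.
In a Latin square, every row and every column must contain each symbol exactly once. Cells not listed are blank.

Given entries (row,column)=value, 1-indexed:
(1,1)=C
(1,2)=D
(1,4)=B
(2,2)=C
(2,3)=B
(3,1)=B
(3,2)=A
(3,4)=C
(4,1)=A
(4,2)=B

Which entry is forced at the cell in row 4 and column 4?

Row 4 already has {B, A} and column 4 already has {C, B}, so row 4, column 4 must be D.

D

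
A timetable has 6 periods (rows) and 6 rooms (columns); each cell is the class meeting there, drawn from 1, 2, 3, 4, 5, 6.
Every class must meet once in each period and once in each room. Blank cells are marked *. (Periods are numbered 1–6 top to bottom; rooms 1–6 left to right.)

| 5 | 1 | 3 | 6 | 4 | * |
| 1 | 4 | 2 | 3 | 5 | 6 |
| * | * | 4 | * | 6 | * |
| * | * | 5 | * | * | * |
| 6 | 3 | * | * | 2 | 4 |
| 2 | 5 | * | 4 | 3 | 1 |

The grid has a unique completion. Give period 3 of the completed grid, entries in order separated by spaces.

3 2 4 1 6 5

Period 3, room 1: period 3 has {4, 6} and room 1 has {1, 2, 5, 6}, leaving only 3.
Period 3, room 2: period 3 has {3, 4, 6} and room 2 has {1, 3, 4, 5}, leaving only 2.
Period 3, room 6: period 3 has {2, 3, 4, 6} and room 6 has {1, 4, 6}, leaving only 5.
Period 3, room 4: period 3 has {2, 3, 4, 5, 6} and room 4 has {3, 4, 6}, leaving only 1.
So period 3 reads: 3 2 4 1 6 5.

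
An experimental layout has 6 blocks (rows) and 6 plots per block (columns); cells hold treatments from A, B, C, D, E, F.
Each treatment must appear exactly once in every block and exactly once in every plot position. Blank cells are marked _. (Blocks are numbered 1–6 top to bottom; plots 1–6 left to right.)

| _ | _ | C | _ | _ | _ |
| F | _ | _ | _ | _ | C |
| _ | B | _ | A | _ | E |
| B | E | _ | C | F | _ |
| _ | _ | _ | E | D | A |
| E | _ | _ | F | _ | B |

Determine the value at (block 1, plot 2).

D

Block 3, plot 5: block 3 has {A, B, E} and plot 5 has {D, F}, leaving only C.
Block 3, plot 1: block 3 has {A, B, C, E} and plot 1 has {B, E, F}, leaving only D.
Block 1, plot 1: block 1 has {C} and plot 1 has {B, D, E, F}, leaving only A.
Block 3, plot 3: block 3 has {A, B, C, D, E} and plot 3 has {C}, leaving only F.
Block 4, plot 6: block 4 has {B, C, E, F} and plot 6 has {A, B, C, E}, leaving only D.
Block 1, plot 6: block 1 has {A, C} and plot 6 has {A, B, C, D, E}, leaving only F.
Block 1 already has {A, C, F} and plot 2 already has {B, E}, so block 1, plot 2 must be D.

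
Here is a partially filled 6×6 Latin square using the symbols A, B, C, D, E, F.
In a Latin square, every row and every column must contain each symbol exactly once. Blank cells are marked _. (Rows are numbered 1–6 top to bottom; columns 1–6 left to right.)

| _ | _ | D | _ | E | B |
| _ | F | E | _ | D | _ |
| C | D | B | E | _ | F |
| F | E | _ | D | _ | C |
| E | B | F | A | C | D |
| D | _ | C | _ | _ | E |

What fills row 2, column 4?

Row 1, column 1: row 1 has {B, D, E} and column 1 has {C, D, E, F}, leaving only A.
Row 1, column 2: row 1 has {A, B, D, E} and column 2 has {B, D, E, F}, leaving only C.
Row 1, column 4: row 1 has {A, B, C, D, E} and column 4 has {A, D, E}, leaving only F.
Row 2, column 1: row 2 has {D, E, F} and column 1 has {A, C, D, E, F}, leaving only B.
Row 2 already has {B, D, E, F} and column 4 already has {A, D, E, F}, so row 2, column 4 must be C.

C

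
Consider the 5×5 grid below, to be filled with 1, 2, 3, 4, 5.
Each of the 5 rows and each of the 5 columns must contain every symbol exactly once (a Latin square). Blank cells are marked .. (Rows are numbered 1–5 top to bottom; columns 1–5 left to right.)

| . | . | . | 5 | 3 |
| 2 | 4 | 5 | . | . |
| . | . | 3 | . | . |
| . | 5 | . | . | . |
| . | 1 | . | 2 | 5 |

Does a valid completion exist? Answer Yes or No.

Row 1, column 2: row 1 has {3, 5} and column 2 has {1, 4, 5}, so it must be 2.
Now row 3, column 2: row 3 together with column 2 already contain {1, 2, 3, 4, 5} — every symbol — so nothing can go there. The grid has no valid completion.

No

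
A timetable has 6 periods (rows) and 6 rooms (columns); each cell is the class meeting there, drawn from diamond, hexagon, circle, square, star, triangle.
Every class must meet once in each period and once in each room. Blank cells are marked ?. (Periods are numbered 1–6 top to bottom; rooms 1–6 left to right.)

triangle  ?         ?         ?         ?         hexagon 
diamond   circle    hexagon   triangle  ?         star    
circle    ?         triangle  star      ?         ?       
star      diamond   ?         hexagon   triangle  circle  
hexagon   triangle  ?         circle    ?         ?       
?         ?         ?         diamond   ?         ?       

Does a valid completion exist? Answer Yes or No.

Yes

No period or room among the givens repeats a symbol, and propagating forced cells runs into no contradiction.
One valid completion exists (for instance, triangle star circle square diamond hexagon / diamond circle hexagon triangle square star / circle square triangle star hexagon diamond / star diamond square hexagon triangle circle / hexagon triangle diamond circle star square / square hexagon star diamond circle triangle).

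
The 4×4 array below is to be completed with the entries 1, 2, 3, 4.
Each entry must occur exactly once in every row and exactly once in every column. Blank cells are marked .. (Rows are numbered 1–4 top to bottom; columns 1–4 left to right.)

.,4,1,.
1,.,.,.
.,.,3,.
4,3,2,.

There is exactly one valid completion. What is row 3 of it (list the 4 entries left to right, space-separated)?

Row 3, column 1: row 3 has {3} and column 1 has {1, 4}, leaving only 2.
Row 3, column 2: row 3 has {2, 3} and column 2 has {3, 4}, leaving only 1.
Row 3, column 4: row 3 has {1, 2, 3} and column 4 has {}, leaving only 4.
So row 3 reads: 2 1 3 4.

2 1 3 4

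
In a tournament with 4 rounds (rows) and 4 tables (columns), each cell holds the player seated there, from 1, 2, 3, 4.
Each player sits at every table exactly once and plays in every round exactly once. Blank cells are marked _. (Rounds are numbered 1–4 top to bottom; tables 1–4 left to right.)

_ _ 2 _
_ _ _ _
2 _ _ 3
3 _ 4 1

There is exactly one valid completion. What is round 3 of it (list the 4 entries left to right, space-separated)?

2 4 1 3

Round 3, table 3: round 3 has {2, 3} and table 3 has {2, 4}, leaving only 1.
Round 3, table 2: round 3 has {1, 2, 3} and table 2 has {}, leaving only 4.
So round 3 reads: 2 4 1 3.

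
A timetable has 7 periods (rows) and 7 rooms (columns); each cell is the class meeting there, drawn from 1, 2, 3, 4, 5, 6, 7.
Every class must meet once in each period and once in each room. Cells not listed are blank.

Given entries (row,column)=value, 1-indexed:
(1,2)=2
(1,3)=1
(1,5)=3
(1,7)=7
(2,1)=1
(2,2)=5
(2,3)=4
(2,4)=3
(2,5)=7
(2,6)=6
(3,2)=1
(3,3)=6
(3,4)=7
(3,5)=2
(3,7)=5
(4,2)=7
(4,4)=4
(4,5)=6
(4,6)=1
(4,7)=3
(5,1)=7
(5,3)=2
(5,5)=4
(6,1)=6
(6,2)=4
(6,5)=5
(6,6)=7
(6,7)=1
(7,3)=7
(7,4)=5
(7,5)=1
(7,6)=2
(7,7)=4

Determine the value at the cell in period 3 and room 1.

4

Period 1, room 4: period 1 has {1, 2, 3, 7} and room 4 has {3, 4, 5, 7}, leaving only 6.
Period 2, room 7: period 2 has {1, 3, 4, 5, 6, 7} and room 7 has {1, 3, 4, 5, 7}, leaving only 2.
Period 4, room 3: period 4 has {1, 3, 4, 6, 7} and room 3 has {1, 2, 4, 6, 7}, leaving only 5.
Period 4, room 1: period 4 has {1, 3, 4, 5, 6, 7} and room 1 has {1, 6, 7}, leaving only 2.
Period 5, room 4: period 5 has {2, 4, 7} and room 4 has {3, 4, 5, 6, 7}, leaving only 1.
Period 5, room 7: period 5 has {1, 2, 4, 7} and room 7 has {1, 2, 3, 4, 5, 7}, leaving only 6.
Period 5, room 2: period 5 has {1, 2, 4, 6, 7} and room 2 has {1, 2, 4, 5, 7}, leaving only 3.
Period 5, room 6: period 5 has {1, 2, 3, 4, 6, 7} and room 6 has {1, 2, 6, 7}, leaving only 5.
Period 1, room 6: period 1 has {1, 2, 3, 6, 7} and room 6 has {1, 2, 5, 6, 7}, leaving only 4.
Period 1, room 1: period 1 has {1, 2, 3, 4, 6, 7} and room 1 has {1, 2, 6, 7}, leaving only 5.
Period 3, room 6: period 3 has {1, 2, 5, 6, 7} and room 6 has {1, 2, 4, 5, 6, 7}, leaving only 3.
Period 3 already has {1, 2, 3, 5, 6, 7} and room 1 already has {1, 2, 5, 6, 7}, so period 3, room 1 must be 4.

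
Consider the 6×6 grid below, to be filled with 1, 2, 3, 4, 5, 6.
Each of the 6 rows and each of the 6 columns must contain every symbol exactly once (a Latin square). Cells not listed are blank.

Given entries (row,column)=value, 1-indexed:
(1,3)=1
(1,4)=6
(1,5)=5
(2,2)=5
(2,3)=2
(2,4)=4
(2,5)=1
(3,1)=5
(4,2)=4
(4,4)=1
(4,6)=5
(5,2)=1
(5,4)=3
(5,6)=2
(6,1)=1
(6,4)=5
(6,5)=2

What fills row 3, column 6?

1

Row 3, column 4: row 3 has {5} and column 4 has {1, 3, 4, 5, 6}, leaving only 2.
Row 3, column 6 is narrowed to {1, 3, 4, 6}.
If it were 3, then row 6, column 6 would be left with no valid symbol.
If it were 4, then row 6, column 6 would be left with no valid symbol.
If it were 6, then row 6, column 6 would be left with no valid symbol.
So row 3, column 6 must be 1.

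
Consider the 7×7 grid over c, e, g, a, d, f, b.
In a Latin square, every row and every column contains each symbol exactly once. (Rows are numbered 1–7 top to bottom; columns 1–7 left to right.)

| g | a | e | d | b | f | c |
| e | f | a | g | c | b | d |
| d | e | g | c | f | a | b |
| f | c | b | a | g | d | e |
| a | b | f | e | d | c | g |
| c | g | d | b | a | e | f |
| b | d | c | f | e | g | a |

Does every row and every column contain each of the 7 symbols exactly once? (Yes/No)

Yes

Each row is a permutation of the 7 symbols, and so is each column.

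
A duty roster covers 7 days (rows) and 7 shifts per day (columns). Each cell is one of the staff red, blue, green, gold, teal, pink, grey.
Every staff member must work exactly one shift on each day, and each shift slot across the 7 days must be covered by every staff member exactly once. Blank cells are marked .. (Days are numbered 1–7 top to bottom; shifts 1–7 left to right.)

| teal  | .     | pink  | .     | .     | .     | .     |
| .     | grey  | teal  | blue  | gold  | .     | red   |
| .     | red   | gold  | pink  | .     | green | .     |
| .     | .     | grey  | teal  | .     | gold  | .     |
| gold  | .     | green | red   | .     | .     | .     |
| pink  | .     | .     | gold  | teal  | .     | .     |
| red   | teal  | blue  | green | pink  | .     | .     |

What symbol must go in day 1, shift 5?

green

Day 1, shift 4: day 1 has {teal, pink} and shift 4 has {red, blue, green, gold, teal, pink}, leaving only grey.
Day 2, shift 1: day 2 has {red, blue, gold, teal, grey} and shift 1 has {red, gold, teal, pink}, leaving only green.
Day 2, shift 6: day 2 has {red, blue, green, gold, teal, grey} and shift 6 has {green, gold}, leaving only pink.
Day 4, shift 1: day 4 has {gold, teal, grey} and shift 1 has {red, green, gold, teal, pink}, leaving only blue.
Day 3, shift 1: day 3 has {red, green, gold, pink} and shift 1 has {red, blue, green, gold, teal, pink}, leaving only grey.
Day 3, shift 5: day 3 has {red, green, gold, pink, grey} and shift 5 has {gold, teal, pink}, leaving only blue.
Day 3, shift 7: day 3 has {red, blue, green, gold, pink, grey} and shift 7 has {red}, leaving only teal.
Day 5, shift 5: day 5 has {red, green, gold} and shift 5 has {blue, gold, teal, pink}, leaving only grey.
Day 6, shift 3: day 6 has {gold, teal, pink} and shift 3 has {blue, green, gold, teal, pink, grey}, leaving only red.
Day 7, shift 6: day 7 has {red, blue, green, teal, pink} and shift 6 has {green, gold, pink}, leaving only grey.
Day 6, shift 6: day 6 has {red, gold, teal, pink} and shift 6 has {green, gold, pink, grey}, leaving only blue.
Day 1, shift 6: day 1 has {teal, pink, grey} and shift 6 has {blue, green, gold, pink, grey}, leaving only red.
Day 1 already has {red, teal, pink, grey} and shift 5 already has {blue, gold, teal, pink, grey}, so day 1, shift 5 must be green.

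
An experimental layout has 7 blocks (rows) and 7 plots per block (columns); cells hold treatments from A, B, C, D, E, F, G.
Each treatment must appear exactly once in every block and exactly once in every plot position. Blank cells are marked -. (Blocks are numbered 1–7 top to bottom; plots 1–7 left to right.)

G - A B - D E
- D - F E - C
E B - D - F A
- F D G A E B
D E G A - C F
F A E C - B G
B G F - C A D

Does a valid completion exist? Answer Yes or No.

Yes

No block or plot among the givens repeats a symbol, and propagating forced cells runs into no contradiction.
One valid completion exists (for instance, G C A B F D E / A D B F E G C / E B C D G F A / C F D G A E B / D E G A B C F / F A E C D B G / B G F E C A D).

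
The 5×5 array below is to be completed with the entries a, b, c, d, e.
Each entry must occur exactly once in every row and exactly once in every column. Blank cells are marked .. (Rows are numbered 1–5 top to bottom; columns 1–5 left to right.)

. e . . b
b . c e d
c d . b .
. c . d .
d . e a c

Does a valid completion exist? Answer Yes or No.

No row or column among the givens repeats a symbol, and propagating forced cells runs into no contradiction.
One valid completion exists (for instance, a e d c b / b a c e d / c d a b e / e c b d a / d b e a c).

Yes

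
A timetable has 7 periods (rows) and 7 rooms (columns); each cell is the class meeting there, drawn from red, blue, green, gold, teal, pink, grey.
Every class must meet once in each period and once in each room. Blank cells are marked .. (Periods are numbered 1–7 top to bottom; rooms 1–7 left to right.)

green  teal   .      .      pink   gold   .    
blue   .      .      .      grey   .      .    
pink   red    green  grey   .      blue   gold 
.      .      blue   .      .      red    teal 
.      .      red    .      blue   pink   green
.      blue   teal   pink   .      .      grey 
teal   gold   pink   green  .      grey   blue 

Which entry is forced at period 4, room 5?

green

Period 1, room 3: period 1 has {green, gold, teal, pink} and room 3 has {red, blue, green, teal, pink}, leaving only grey.
Period 1, room 7: period 1 has {green, gold, teal, pink, grey} and room 7 has {blue, green, gold, teal, grey}, leaving only red.
Period 1, room 4: period 1 has {red, green, gold, teal, pink, grey} and room 4 has {green, pink, grey}, leaving only blue.
Period 2, room 3: period 2 has {blue, grey} and room 3 has {red, blue, green, teal, pink, grey}, leaving only gold.
Period 2, room 7: period 2 has {blue, gold, grey} and room 7 has {red, blue, green, gold, teal, grey}, leaving only pink.
Period 2, room 2: period 2 has {blue, gold, pink, grey} and room 2 has {red, blue, gold, teal}, leaving only green.
Period 2, room 6: period 2 has {blue, green, gold, pink, grey} and room 6 has {red, blue, gold, pink, grey}, leaving only teal.
Period 2, room 4: period 2 has {blue, green, gold, teal, pink, grey} and room 4 has {blue, green, pink, grey}, leaving only red.
Period 3, room 5: period 3 has {red, blue, green, gold, pink, grey} and room 5 has {blue, pink, grey}, leaving only teal.
Period 4, room 4: period 4 has {red, blue, teal} and room 4 has {red, blue, green, pink, grey}, leaving only gold.
Period 4 already has {red, blue, gold, teal} and room 5 already has {blue, teal, pink, grey}, so period 4, room 5 must be green.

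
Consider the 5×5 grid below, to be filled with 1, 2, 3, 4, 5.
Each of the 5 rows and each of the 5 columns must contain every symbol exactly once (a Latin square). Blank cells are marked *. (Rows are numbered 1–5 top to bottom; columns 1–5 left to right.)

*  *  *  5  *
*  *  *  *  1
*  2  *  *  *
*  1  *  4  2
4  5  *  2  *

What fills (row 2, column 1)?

2

Row 2, column 4: row 2 has {1} and column 4 has {2, 4, 5}, leaving only 3.
Row 2, column 2: row 2 has {1, 3} and column 2 has {1, 2, 5}, leaving only 4.
Row 1, column 2: row 1 has {5} and column 2 has {1, 2, 4, 5}, leaving only 3.
Row 1, column 5: row 1 has {3, 5} and column 5 has {1, 2}, leaving only 4.
Row 3, column 4: row 3 has {2} and column 4 has {2, 3, 4, 5}, leaving only 1.
Row 5, column 5: row 5 has {2, 4, 5} and column 5 has {1, 2, 4}, leaving only 3.
Row 3, column 5: row 3 has {1, 2} and column 5 has {1, 2, 3, 4}, leaving only 5.
Row 3, column 1: row 3 has {1, 2, 5} and column 1 has {4}, leaving only 3.
Row 3, column 3: row 3 has {1, 2, 3, 5} and column 3 has {}, leaving only 4.
Row 4, column 1: row 4 has {1, 2, 4} and column 1 has {3, 4}, leaving only 5.
Row 2 already has {1, 3, 4} and column 1 already has {3, 4, 5}, so row 2, column 1 must be 2.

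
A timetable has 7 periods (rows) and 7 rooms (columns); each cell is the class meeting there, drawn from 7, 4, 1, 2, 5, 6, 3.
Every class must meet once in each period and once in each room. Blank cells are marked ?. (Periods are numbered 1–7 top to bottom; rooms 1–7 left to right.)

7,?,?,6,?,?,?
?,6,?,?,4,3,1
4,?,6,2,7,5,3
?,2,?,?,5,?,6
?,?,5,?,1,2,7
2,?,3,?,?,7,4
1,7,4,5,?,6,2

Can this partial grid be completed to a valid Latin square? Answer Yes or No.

No period or room among the givens repeats a symbol, and propagating forced cells runs into no contradiction.
One valid completion exists (for instance, 7 3 1 6 2 4 5 / 5 6 2 7 4 3 1 / 4 1 6 2 7 5 3 / 3 2 7 4 5 1 6 / 6 4 5 3 1 2 7 / 2 5 3 1 6 7 4 / 1 7 4 5 3 6 2).

Yes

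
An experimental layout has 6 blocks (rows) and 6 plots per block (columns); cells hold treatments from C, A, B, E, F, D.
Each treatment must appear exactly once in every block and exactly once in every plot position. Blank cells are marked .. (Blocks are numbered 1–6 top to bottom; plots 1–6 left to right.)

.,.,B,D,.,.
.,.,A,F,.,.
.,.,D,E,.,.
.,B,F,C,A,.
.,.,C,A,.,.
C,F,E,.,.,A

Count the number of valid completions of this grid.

34

Block 1, plot 1: eliminating its block and plot leaves {A, E, F}.
Block 1, plot 2: eliminating its block and plot leaves {C, A, E}.
Block 1, plot 5: eliminating its block and plot leaves {C, E, F}.
Block 1, plot 6: eliminating its block and plot leaves {C, E, F}.
Block 2, plot 1: eliminating its block and plot leaves {B, E, D}.
Block 2, plot 2: eliminating its block and plot leaves {C, E, D}.
Block 2, plot 5: eliminating its block and plot leaves {C, B, E, D}.
Block 2, plot 6: eliminating its block and plot leaves {C, B, E, D}.
Block 3, plot 1: eliminating its block and plot leaves {A, B, F}.
Block 3, plot 2: eliminating its block and plot leaves {C, A}.
Block 3, plot 5: eliminating its block and plot leaves {C, B, F}.
Block 3, plot 6: eliminating its block and plot leaves {C, B, F}.
Block 4, plot 1: eliminating its block and plot leaves {E, D}.
Block 4, plot 6: eliminating its block and plot leaves {E, D}.
Block 5, plot 1: eliminating its block and plot leaves {B, E, F, D}.
Block 5, plot 2: eliminating its block and plot leaves {E, D}.
Block 5, plot 5: eliminating its block and plot leaves {B, E, F, D}.
Block 5, plot 6: eliminating its block and plot leaves {B, E, F, D}.
Block 6, plot 4: eliminating its block and plot leaves {B}.
Block 6, plot 5: eliminating its block and plot leaves {B, D}.
Enumerating the assignments across these blanks that avoid any block or plot repeat gives 34 completions.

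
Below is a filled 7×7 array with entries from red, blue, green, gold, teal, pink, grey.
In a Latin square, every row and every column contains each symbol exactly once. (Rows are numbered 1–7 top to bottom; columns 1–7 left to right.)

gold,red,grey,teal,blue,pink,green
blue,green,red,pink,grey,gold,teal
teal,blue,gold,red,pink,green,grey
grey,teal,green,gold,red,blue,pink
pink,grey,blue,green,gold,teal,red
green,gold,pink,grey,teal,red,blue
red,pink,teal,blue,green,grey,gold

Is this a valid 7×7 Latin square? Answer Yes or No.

Yes

Each row is a permutation of the 7 symbols, and so is each column.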